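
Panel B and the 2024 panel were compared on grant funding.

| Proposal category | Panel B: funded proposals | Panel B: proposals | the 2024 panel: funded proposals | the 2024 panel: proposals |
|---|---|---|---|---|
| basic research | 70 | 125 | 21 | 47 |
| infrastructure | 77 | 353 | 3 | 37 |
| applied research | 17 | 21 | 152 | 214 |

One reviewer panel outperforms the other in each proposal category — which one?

Basic research: Panel B 70/125 = 56.0%, the 2024 panel 21/47 = 44.7% → Panel B
Infrastructure: Panel B 77/353 = 21.8%, the 2024 panel 3/37 = 8.1% → Panel B
Applied research: Panel B 17/21 = 81.0%, the 2024 panel 152/214 = 71.0% → Panel B
Panel B has the higher rate in all 3 groups.

Panel B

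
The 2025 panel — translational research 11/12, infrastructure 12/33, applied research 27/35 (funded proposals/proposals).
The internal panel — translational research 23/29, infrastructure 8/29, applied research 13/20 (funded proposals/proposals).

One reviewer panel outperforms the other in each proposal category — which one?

Translational research: the 2025 panel 11/12 = 91.7%, the internal panel 23/29 = 79.3% → the 2025 panel
Infrastructure: the 2025 panel 12/33 = 36.4%, the internal panel 8/29 = 27.6% → the 2025 panel
Applied research: the 2025 panel 27/35 = 77.1%, the internal panel 13/20 = 65.0% → the 2025 panel
The 2025 panel has the higher rate in all 3 groups.

the 2025 panel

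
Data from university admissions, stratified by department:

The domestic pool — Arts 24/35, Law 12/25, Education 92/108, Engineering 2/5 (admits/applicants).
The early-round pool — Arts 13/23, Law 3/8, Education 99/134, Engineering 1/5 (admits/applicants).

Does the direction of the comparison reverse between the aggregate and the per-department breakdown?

No

Arts: the domestic pool 24/35 = 68.6%, the early-round pool 13/23 = 56.5% → the domestic pool
Law: the domestic pool 12/25 = 48.0%, the early-round pool 3/8 = 37.5% → the domestic pool
Education: the domestic pool 92/108 = 85.2%, the early-round pool 99/134 = 73.9% → the domestic pool
Engineering: the domestic pool 2/5 = 40.0%, the early-round pool 1/5 = 20.0% → the domestic pool
Overall: the domestic pool 130/173 = 75.1%, the early-round pool 116/170 = 68.2% → the domestic pool
The domestic pool wins overall and in every department group — no reversal.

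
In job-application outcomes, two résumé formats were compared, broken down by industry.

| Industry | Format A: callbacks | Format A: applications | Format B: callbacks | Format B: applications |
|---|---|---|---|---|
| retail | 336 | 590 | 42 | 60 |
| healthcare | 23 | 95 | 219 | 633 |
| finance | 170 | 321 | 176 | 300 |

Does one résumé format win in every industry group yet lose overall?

Yes

Retail: Format A 336/590 = 56.9%, Format B 42/60 = 70.0% → Format B
Healthcare: Format A 23/95 = 24.2%, Format B 219/633 = 34.6% → Format B
Finance: Format A 170/321 = 53.0%, Format B 176/300 = 58.7% → Format B
Overall: Format A 529/1006 = 52.6%, Format B 437/993 = 44.0% → Format A
Format B wins each industry group but Format A wins overall — the comparison reverses. Format B's applications skew toward healthcare, which has a lower base rate.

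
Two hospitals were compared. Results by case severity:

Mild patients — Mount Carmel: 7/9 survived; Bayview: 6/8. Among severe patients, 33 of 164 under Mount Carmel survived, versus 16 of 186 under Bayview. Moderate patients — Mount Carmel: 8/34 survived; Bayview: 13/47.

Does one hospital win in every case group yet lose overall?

Mild: Mount Carmel 7/9 = 77.8%, Bayview 6/8 = 75.0% → Mount Carmel
Severe: Mount Carmel 33/164 = 20.1%, Bayview 16/186 = 8.6% → Mount Carmel
Moderate: Mount Carmel 8/34 = 23.5%, Bayview 13/47 = 27.7% → Bayview
Overall: Mount Carmel 48/207 = 23.2%, Bayview 35/241 = 14.5% → Mount Carmel
Neither sweeps: Mount Carmel wins 2 of 3 groups, Bayview wins 1. Mount Carmel wins overall but not every group — no Simpson reversal.

No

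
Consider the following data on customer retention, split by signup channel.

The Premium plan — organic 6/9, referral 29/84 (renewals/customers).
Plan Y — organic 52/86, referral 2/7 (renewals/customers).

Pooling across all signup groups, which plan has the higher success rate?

Plan Y

Organic: the Premium plan 6/9 = 66.7%, Plan Y 52/86 = 60.5% → the Premium plan
Referral: the Premium plan 29/84 = 34.5%, Plan Y 2/7 = 28.6% → the Premium plan
Overall: the Premium plan 35/93 = 37.6%, Plan Y 54/93 = 58.1% → Plan Y
(The Premium plan wins every signup group but Plan Y wins overall — the Premium plan's customers skew toward the low-rate referral group.)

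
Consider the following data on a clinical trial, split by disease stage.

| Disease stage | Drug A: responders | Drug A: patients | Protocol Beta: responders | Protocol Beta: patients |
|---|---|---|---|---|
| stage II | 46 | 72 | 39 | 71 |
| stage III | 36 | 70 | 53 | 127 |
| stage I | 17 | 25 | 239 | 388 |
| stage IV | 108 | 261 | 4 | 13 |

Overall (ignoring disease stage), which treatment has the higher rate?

Stage II: Drug A 46/72 = 63.9%, Protocol Beta 39/71 = 54.9% → Drug A
Stage III: Drug A 36/70 = 51.4%, Protocol Beta 53/127 = 41.7% → Drug A
Stage I: Drug A 17/25 = 68.0%, Protocol Beta 239/388 = 61.6% → Drug A
Stage IV: Drug A 108/261 = 41.4%, Protocol Beta 4/13 = 30.8% → Drug A
Overall: Drug A 207/428 = 48.4%, Protocol Beta 335/599 = 55.9% → Protocol Beta
(Drug A wins every disease group but Protocol Beta wins overall — Drug A's patients skew toward the low-rate stage IV group.)

Protocol Beta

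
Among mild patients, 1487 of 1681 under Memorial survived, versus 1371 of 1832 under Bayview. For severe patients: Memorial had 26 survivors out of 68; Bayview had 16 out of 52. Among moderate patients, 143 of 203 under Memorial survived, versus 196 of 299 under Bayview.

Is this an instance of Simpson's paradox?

Mild: Memorial 1487/1681 = 88.5%, Bayview 1371/1832 = 74.8% → Memorial
Severe: Memorial 26/68 = 38.2%, Bayview 16/52 = 30.8% → Memorial
Moderate: Memorial 143/203 = 70.4%, Bayview 196/299 = 65.6% → Memorial
Overall: Memorial 1656/1952 = 84.8%, Bayview 1583/2183 = 72.5% → Memorial
Memorial wins overall and in every case group — no reversal.

No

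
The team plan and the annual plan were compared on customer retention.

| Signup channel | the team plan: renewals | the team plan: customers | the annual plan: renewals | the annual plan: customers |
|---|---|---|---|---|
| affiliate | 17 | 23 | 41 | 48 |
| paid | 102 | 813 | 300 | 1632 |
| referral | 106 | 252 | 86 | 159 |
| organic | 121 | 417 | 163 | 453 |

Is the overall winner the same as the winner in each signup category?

Yes

Affiliate: the team plan 17/23 = 73.9%, the annual plan 41/48 = 85.4% → the annual plan
Paid: the team plan 102/813 = 12.5%, the annual plan 300/1632 = 18.4% → the annual plan
Referral: the team plan 106/252 = 42.1%, the annual plan 86/159 = 54.1% → the annual plan
Organic: the team plan 121/417 = 29.0%, the annual plan 163/453 = 36.0% → the annual plan
Overall: the team plan 346/1505 = 23.0%, the annual plan 590/2292 = 25.7% → the annual plan
The annual plan wins overall and in every signup group — no reversal.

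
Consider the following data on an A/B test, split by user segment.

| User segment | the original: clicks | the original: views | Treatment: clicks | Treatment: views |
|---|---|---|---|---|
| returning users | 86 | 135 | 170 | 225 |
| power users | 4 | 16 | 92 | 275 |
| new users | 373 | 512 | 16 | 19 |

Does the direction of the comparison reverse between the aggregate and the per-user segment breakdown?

Returning users: the original 86/135 = 63.7%, Treatment 170/225 = 75.6% → Treatment
Power users: the original 4/16 = 25.0%, Treatment 92/275 = 33.5% → Treatment
New users: the original 373/512 = 72.9%, Treatment 16/19 = 84.2% → Treatment
Overall: the original 463/663 = 69.8%, Treatment 278/519 = 53.6% → the original
Treatment wins each user group but the original wins overall — the comparison reverses. Treatment's views skew toward power users, which has a lower base rate.

Yes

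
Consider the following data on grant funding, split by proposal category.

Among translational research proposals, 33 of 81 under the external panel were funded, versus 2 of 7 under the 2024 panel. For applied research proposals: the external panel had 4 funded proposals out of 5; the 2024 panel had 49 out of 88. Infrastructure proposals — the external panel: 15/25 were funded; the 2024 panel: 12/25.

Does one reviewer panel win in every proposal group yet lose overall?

Translational research: the external panel 33/81 = 40.7%, the 2024 panel 2/7 = 28.6% → the external panel
Applied research: the external panel 4/5 = 80.0%, the 2024 panel 49/88 = 55.7% → the external panel
Infrastructure: the external panel 15/25 = 60.0%, the 2024 panel 12/25 = 48.0% → the external panel
Overall: the external panel 52/111 = 46.8%, the 2024 panel 63/120 = 52.5% → the 2024 panel
The external panel wins each proposal group but the 2024 panel wins overall — the comparison reverses. The external panel's proposals skew toward translational research, which has a lower base rate.

Yes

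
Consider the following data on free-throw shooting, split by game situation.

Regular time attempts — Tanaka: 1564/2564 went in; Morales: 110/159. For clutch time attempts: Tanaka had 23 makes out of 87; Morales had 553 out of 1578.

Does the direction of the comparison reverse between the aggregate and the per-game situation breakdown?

Regular time: Tanaka 1564/2564 = 61.0%, Morales 110/159 = 69.2% → Morales
Clutch time: Tanaka 23/87 = 26.4%, Morales 553/1578 = 35.0% → Morales
Overall: Tanaka 1587/2651 = 59.9%, Morales 663/1737 = 38.2% → Tanaka
Morales wins each game group but Tanaka wins overall — the comparison reverses. Morales's attempts skew toward clutch time, which has a lower base rate.

Yes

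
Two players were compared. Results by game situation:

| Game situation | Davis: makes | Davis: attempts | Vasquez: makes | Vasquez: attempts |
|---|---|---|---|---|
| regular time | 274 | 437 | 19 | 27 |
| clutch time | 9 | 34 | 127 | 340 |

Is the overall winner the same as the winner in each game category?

No

Regular time: Davis 274/437 = 62.7%, Vasquez 19/27 = 70.4% → Vasquez
Clutch time: Davis 9/34 = 26.5%, Vasquez 127/340 = 37.4% → Vasquez
Overall: Davis 283/471 = 60.1%, Vasquez 146/367 = 39.8% → Davis
Vasquez wins each game group but Davis wins overall — the comparison reverses. Vasquez's attempts skew toward clutch time, which has a lower base rate.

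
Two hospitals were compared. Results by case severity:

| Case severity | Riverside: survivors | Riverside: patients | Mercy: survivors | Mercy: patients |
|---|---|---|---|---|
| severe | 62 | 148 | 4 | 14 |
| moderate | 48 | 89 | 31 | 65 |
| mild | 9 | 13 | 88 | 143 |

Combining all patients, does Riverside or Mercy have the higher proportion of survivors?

Severe: Riverside 62/148 = 41.9%, Mercy 4/14 = 28.6% → Riverside
Moderate: Riverside 48/89 = 53.9%, Mercy 31/65 = 47.7% → Riverside
Mild: Riverside 9/13 = 69.2%, Mercy 88/143 = 61.5% → Riverside
Overall: Riverside 119/250 = 47.6%, Mercy 123/222 = 55.4% → Mercy
(Riverside wins every case group but Mercy wins overall — Riverside's patients skew toward the low-rate severe group.)

Mercy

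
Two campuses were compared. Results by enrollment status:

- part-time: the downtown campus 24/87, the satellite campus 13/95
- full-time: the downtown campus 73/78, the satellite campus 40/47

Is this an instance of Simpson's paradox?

Part-time: the downtown campus 24/87 = 27.6%, the satellite campus 13/95 = 13.7% → the downtown campus
Full-time: the downtown campus 73/78 = 93.6%, the satellite campus 40/47 = 85.1% → the downtown campus
Overall: the downtown campus 97/165 = 58.8%, the satellite campus 53/142 = 37.3% → the downtown campus
The downtown campus wins overall and in every enrollment group — no reversal.

No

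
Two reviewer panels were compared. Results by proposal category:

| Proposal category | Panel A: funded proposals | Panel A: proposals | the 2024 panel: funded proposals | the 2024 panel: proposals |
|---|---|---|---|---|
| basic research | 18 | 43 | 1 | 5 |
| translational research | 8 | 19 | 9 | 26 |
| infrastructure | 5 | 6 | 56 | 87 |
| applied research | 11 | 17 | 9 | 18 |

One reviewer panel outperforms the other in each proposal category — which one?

Panel A

Basic research: Panel A 18/43 = 41.9%, the 2024 panel 1/5 = 20.0% → Panel A
Translational research: Panel A 8/19 = 42.1%, the 2024 panel 9/26 = 34.6% → Panel A
Infrastructure: Panel A 5/6 = 83.3%, the 2024 panel 56/87 = 64.4% → Panel A
Applied research: Panel A 11/17 = 64.7%, the 2024 panel 9/18 = 50.0% → Panel A
Panel A has the higher rate in all 4 groups.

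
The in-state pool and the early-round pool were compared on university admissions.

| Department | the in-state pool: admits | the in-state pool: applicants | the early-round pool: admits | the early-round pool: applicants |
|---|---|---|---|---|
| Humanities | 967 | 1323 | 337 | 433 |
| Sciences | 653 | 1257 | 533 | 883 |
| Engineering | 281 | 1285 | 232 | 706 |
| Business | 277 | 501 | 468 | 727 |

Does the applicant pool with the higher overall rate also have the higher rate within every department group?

Yes

Humanities: the in-state pool 967/1323 = 73.1%, the early-round pool 337/433 = 77.8% → the early-round pool
Sciences: the in-state pool 653/1257 = 51.9%, the early-round pool 533/883 = 60.4% → the early-round pool
Engineering: the in-state pool 281/1285 = 21.9%, the early-round pool 232/706 = 32.9% → the early-round pool
Business: the in-state pool 277/501 = 55.3%, the early-round pool 468/727 = 64.4% → the early-round pool
Overall: the in-state pool 2178/4366 = 49.9%, the early-round pool 1570/2749 = 57.1% → the early-round pool
The early-round pool wins overall and in every department group — no reversal.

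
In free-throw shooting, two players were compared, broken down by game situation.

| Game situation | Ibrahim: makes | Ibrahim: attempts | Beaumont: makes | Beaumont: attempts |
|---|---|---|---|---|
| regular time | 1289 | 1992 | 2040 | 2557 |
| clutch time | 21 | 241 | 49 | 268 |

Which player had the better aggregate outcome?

Beaumont

Regular time: Ibrahim 1289/1992 = 64.7%, Beaumont 2040/2557 = 79.8% → Beaumont
Clutch time: Ibrahim 21/241 = 8.7%, Beaumont 49/268 = 18.3% → Beaumont
Overall: Ibrahim 1310/2233 = 58.7%, Beaumont 2089/2825 = 73.9% → Beaumont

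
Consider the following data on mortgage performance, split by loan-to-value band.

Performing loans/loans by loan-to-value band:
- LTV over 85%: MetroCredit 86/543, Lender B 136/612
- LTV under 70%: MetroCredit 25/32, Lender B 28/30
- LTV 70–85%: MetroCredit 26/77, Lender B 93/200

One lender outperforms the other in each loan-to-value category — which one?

Lender B

LTV over 85%: MetroCredit 86/543 = 15.8%, Lender B 136/612 = 22.2% → Lender B
LTV under 70%: MetroCredit 25/32 = 78.1%, Lender B 28/30 = 93.3% → Lender B
LTV 70–85%: MetroCredit 26/77 = 33.8%, Lender B 93/200 = 46.5% → Lender B
Lender B has the higher rate in all 3 groups.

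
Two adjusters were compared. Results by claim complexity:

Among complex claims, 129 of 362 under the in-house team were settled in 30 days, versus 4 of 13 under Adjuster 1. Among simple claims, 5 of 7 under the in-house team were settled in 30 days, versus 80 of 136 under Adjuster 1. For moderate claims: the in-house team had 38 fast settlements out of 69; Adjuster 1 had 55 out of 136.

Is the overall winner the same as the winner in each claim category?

No

Complex: the in-house team 129/362 = 35.6%, Adjuster 1 4/13 = 30.8% → the in-house team
Simple: the in-house team 5/7 = 71.4%, Adjuster 1 80/136 = 58.8% → the in-house team
Moderate: the in-house team 38/69 = 55.1%, Adjuster 1 55/136 = 40.4% → the in-house team
Overall: the in-house team 172/438 = 39.3%, Adjuster 1 139/285 = 48.8% → Adjuster 1
The in-house team wins each claim group but Adjuster 1 wins overall — the comparison reverses. The in-house team's claims skew toward complex, which has a lower base rate.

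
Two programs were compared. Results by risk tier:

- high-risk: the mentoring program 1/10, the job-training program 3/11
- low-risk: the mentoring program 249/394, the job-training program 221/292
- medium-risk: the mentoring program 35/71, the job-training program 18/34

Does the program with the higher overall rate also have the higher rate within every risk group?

Yes

High-risk: the mentoring program 1/10 = 10.0%, the job-training program 3/11 = 27.3% → the job-training program
Low-risk: the mentoring program 249/394 = 63.2%, the job-training program 221/292 = 75.7% → the job-training program
Medium-risk: the mentoring program 35/71 = 49.3%, the job-training program 18/34 = 52.9% → the job-training program
Overall: the mentoring program 285/475 = 60.0%, the job-training program 242/337 = 71.8% → the job-training program
The job-training program wins overall and in every risk group — no reversal.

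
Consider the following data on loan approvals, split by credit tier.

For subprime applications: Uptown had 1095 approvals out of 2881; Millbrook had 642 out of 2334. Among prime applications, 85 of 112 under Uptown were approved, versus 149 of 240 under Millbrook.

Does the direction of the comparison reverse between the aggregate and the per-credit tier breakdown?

Subprime: Uptown 1095/2881 = 38.0%, Millbrook 642/2334 = 27.5% → Uptown
Prime: Uptown 85/112 = 75.9%, Millbrook 149/240 = 62.1% → Uptown
Overall: Uptown 1180/2993 = 39.4%, Millbrook 791/2574 = 30.7% → Uptown
Uptown wins overall and in every credit group — no reversal.

No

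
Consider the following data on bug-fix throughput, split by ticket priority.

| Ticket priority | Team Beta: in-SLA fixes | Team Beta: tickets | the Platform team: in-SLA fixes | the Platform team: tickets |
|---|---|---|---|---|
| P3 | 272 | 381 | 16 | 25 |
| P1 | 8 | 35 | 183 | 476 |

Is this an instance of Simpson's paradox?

P3: Team Beta 272/381 = 71.4%, the Platform team 16/25 = 64.0% → Team Beta
P1: Team Beta 8/35 = 22.9%, the Platform team 183/476 = 38.4% → the Platform team
Overall: Team Beta 280/416 = 67.3%, the Platform team 199/501 = 39.7% → Team Beta
Neither sweeps: Team Beta wins 1 of 2 groups, the Platform team wins 1. Team Beta wins overall but not every group — no Simpson reversal.

No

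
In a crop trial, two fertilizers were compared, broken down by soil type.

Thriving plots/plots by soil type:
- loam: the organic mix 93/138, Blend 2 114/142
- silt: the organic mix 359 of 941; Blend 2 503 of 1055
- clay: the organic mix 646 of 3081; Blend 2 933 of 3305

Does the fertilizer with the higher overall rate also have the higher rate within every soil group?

Yes

Loam: the organic mix 93/138 = 67.4%, Blend 2 114/142 = 80.3% → Blend 2
Silt: the organic mix 359/941 = 38.2%, Blend 2 503/1055 = 47.7% → Blend 2
Clay: the organic mix 646/3081 = 21.0%, Blend 2 933/3305 = 28.2% → Blend 2
Overall: the organic mix 1098/4160 = 26.4%, Blend 2 1550/4502 = 34.4% → Blend 2
Blend 2 wins overall and in every soil group — no reversal.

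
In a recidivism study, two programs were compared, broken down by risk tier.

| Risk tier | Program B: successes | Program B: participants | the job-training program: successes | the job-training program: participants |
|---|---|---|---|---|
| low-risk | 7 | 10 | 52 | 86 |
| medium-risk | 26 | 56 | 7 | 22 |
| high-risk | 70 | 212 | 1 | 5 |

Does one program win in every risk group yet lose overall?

Low-risk: Program B 7/10 = 70.0%, the job-training program 52/86 = 60.5% → Program B
Medium-risk: Program B 26/56 = 46.4%, the job-training program 7/22 = 31.8% → Program B
High-risk: Program B 70/212 = 33.0%, the job-training program 1/5 = 20.0% → Program B
Overall: Program B 103/278 = 37.1%, the job-training program 60/113 = 53.1% → the job-training program
Program B wins each risk group but the job-training program wins overall — the comparison reverses. Program B's participants skew toward high-risk, which has a lower base rate.

Yes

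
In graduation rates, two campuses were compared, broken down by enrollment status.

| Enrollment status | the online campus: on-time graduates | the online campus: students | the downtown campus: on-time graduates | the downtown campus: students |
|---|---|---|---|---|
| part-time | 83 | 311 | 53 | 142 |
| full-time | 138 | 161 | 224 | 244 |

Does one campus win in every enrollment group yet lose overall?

No

Part-time: the online campus 83/311 = 26.7%, the downtown campus 53/142 = 37.3% → the downtown campus
Full-time: the online campus 138/161 = 85.7%, the downtown campus 224/244 = 91.8% → the downtown campus
Overall: the online campus 221/472 = 46.8%, the downtown campus 277/386 = 71.8% → the downtown campus
The downtown campus wins overall and in every enrollment group — no reversal.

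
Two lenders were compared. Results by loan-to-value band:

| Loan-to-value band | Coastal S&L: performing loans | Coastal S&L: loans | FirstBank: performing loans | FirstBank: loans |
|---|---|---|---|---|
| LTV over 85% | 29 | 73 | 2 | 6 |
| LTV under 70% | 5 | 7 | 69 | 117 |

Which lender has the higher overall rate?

FirstBank

LTV over 85%: Coastal S&L 29/73 = 39.7%, FirstBank 2/6 = 33.3% → Coastal S&L
LTV under 70%: Coastal S&L 5/7 = 71.4%, FirstBank 69/117 = 59.0% → Coastal S&L
Overall: Coastal S&L 34/80 = 42.5%, FirstBank 71/123 = 57.7% → FirstBank
(Coastal S&L wins every loan-to-value group but FirstBank wins overall — Coastal S&L's loans skew toward the low-rate LTV over 85% group.)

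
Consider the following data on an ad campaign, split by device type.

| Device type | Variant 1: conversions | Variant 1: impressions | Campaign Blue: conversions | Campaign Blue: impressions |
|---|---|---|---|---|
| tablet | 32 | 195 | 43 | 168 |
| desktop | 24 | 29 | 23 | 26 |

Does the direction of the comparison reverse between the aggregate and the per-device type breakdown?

No

Tablet: Variant 1 32/195 = 16.4%, Campaign Blue 43/168 = 25.6% → Campaign Blue
Desktop: Variant 1 24/29 = 82.8%, Campaign Blue 23/26 = 88.5% → Campaign Blue
Overall: Variant 1 56/224 = 25.0%, Campaign Blue 66/194 = 34.0% → Campaign Blue
Campaign Blue wins overall and in every device group — no reversal.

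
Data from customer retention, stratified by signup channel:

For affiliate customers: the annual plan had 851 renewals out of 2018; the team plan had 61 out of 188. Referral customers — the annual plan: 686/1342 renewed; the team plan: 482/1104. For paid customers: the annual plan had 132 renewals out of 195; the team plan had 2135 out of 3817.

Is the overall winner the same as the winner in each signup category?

Affiliate: the annual plan 851/2018 = 42.2%, the team plan 61/188 = 32.4% → the annual plan
Referral: the annual plan 686/1342 = 51.1%, the team plan 482/1104 = 43.7% → the annual plan
Paid: the annual plan 132/195 = 67.7%, the team plan 2135/3817 = 55.9% → the annual plan
Overall: the annual plan 1669/3555 = 46.9%, the team plan 2678/5109 = 52.4% → the team plan
The annual plan wins each signup group but the team plan wins overall — the comparison reverses. The annual plan's customers skew toward affiliate, which has a lower base rate.

No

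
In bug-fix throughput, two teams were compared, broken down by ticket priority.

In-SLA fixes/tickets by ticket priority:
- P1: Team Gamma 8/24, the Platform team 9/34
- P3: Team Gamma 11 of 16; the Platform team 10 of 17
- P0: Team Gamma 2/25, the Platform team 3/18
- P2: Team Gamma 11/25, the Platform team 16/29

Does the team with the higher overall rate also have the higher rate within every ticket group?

No

P1: Team Gamma 8/24 = 33.3%, the Platform team 9/34 = 26.5% → Team Gamma
P3: Team Gamma 11/16 = 68.8%, the Platform team 10/17 = 58.8% → Team Gamma
P0: Team Gamma 2/25 = 8.0%, the Platform team 3/18 = 16.7% → the Platform team
P2: Team Gamma 11/25 = 44.0%, the Platform team 16/29 = 55.2% → the Platform team
Overall: Team Gamma 32/90 = 35.6%, the Platform team 38/98 = 38.8% → the Platform team
Neither sweeps: Team Gamma wins 2 of 4 groups, the Platform team wins 2. The Platform team wins overall but not every group — no Simpson reversal.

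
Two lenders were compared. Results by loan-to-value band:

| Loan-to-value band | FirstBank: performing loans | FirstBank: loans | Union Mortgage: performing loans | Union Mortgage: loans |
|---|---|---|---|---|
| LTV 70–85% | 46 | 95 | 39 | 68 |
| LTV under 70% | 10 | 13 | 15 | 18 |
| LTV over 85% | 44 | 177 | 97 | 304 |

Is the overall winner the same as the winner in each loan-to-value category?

Yes

LTV 70–85%: FirstBank 46/95 = 48.4%, Union Mortgage 39/68 = 57.4% → Union Mortgage
LTV under 70%: FirstBank 10/13 = 76.9%, Union Mortgage 15/18 = 83.3% → Union Mortgage
LTV over 85%: FirstBank 44/177 = 24.9%, Union Mortgage 97/304 = 31.9% → Union Mortgage
Overall: FirstBank 100/285 = 35.1%, Union Mortgage 151/390 = 38.7% → Union Mortgage
Union Mortgage wins overall and in every loan-to-value group — no reversal.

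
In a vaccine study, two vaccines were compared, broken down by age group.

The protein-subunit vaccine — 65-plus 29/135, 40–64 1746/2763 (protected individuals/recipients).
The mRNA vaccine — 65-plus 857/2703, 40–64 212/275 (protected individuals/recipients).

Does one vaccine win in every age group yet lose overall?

65-plus: the protein-subunit vaccine 29/135 = 21.5%, the mRNA vaccine 857/2703 = 31.7% → the mRNA vaccine
40–64: the protein-subunit vaccine 1746/2763 = 63.2%, the mRNA vaccine 212/275 = 77.1% → the mRNA vaccine
Overall: the protein-subunit vaccine 1775/2898 = 61.2%, the mRNA vaccine 1069/2978 = 35.9% → the protein-subunit vaccine
The mRNA vaccine wins each age group but the protein-subunit vaccine wins overall — the comparison reverses. The mRNA vaccine's recipients skew toward 65-plus, which has a lower base rate.

Yes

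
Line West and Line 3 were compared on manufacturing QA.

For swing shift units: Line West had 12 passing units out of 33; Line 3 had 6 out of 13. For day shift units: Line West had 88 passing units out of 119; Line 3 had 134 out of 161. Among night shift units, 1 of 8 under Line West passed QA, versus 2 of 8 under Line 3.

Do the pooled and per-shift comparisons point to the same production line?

Yes

Swing shift: Line West 12/33 = 36.4%, Line 3 6/13 = 46.2% → Line 3
Day shift: Line West 88/119 = 73.9%, Line 3 134/161 = 83.2% → Line 3
Night shift: Line West 1/8 = 12.5%, Line 3 2/8 = 25.0% → Line 3
Overall: Line West 101/160 = 63.1%, Line 3 142/182 = 78.0% → Line 3
Line 3 wins overall and in every shift group — no reversal.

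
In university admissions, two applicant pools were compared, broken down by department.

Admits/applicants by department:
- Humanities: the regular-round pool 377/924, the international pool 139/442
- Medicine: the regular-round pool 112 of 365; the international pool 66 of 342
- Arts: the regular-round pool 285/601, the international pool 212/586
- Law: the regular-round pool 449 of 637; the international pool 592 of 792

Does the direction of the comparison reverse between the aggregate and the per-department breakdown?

Humanities: the regular-round pool 377/924 = 40.8%, the international pool 139/442 = 31.4% → the regular-round pool
Medicine: the regular-round pool 112/365 = 30.7%, the international pool 66/342 = 19.3% → the regular-round pool
Arts: the regular-round pool 285/601 = 47.4%, the international pool 212/586 = 36.2% → the regular-round pool
Law: the regular-round pool 449/637 = 70.5%, the international pool 592/792 = 74.7% → the international pool
Overall: the regular-round pool 1223/2527 = 48.4%, the international pool 1009/2162 = 46.7% → the regular-round pool
Neither sweeps: the regular-round pool wins 3 of 4 groups, the international pool wins 1. The regular-round pool wins overall but not every group — no Simpson reversal.

No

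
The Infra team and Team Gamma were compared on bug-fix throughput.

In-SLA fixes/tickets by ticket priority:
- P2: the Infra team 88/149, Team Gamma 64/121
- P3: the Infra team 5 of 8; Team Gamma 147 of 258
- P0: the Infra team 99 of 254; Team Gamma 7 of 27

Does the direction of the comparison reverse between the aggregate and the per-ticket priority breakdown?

P2: the Infra team 88/149 = 59.1%, Team Gamma 64/121 = 52.9% → the Infra team
P3: the Infra team 5/8 = 62.5%, Team Gamma 147/258 = 57.0% → the Infra team
P0: the Infra team 99/254 = 39.0%, Team Gamma 7/27 = 25.9% → the Infra team
Overall: the Infra team 192/411 = 46.7%, Team Gamma 218/406 = 53.7% → Team Gamma
The Infra team wins each ticket group but Team Gamma wins overall — the comparison reverses. The Infra team's tickets skew toward P0, which has a lower base rate.

Yes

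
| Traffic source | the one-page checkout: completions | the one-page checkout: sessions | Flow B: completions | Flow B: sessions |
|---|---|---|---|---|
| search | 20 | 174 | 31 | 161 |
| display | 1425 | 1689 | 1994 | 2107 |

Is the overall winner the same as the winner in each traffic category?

Search: the one-page checkout 20/174 = 11.5%, Flow B 31/161 = 19.3% → Flow B
Display: the one-page checkout 1425/1689 = 84.4%, Flow B 1994/2107 = 94.6% → Flow B
Overall: the one-page checkout 1445/1863 = 77.6%, Flow B 2025/2268 = 89.3% → Flow B
Flow B wins overall and in every traffic group — no reversal.

Yes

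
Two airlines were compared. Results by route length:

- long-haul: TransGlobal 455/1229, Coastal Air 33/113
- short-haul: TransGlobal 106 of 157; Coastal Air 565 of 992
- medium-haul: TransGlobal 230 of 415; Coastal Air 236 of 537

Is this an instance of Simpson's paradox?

Long-haul: TransGlobal 455/1229 = 37.0%, Coastal Air 33/113 = 29.2% → TransGlobal
Short-haul: TransGlobal 106/157 = 67.5%, Coastal Air 565/992 = 57.0% → TransGlobal
Medium-haul: TransGlobal 230/415 = 55.4%, Coastal Air 236/537 = 43.9% → TransGlobal
Overall: TransGlobal 791/1801 = 43.9%, Coastal Air 834/1642 = 50.8% → Coastal Air
TransGlobal wins each route group but Coastal Air wins overall — the comparison reverses. TransGlobal's flights skew toward long-haul, which has a lower base rate.

Yes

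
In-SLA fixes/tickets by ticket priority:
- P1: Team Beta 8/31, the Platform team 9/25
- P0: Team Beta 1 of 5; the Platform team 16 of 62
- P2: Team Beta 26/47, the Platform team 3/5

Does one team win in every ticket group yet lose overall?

Yes

P1: Team Beta 8/31 = 25.8%, the Platform team 9/25 = 36.0% → the Platform team
P0: Team Beta 1/5 = 20.0%, the Platform team 16/62 = 25.8% → the Platform team
P2: Team Beta 26/47 = 55.3%, the Platform team 3/5 = 60.0% → the Platform team
Overall: Team Beta 35/83 = 42.2%, the Platform team 28/92 = 30.4% → Team Beta
The Platform team wins each ticket group but Team Beta wins overall — the comparison reverses. The Platform team's tickets skew toward P0, which has a lower base rate.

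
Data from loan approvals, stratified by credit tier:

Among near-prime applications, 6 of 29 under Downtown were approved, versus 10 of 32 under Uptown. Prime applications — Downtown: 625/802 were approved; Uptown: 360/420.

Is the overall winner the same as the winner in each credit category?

Yes

Near-prime: Downtown 6/29 = 20.7%, Uptown 10/32 = 31.2% → Uptown
Prime: Downtown 625/802 = 77.9%, Uptown 360/420 = 85.7% → Uptown
Overall: Downtown 631/831 = 75.9%, Uptown 370/452 = 81.9% → Uptown
Uptown wins overall and in every credit group — no reversal.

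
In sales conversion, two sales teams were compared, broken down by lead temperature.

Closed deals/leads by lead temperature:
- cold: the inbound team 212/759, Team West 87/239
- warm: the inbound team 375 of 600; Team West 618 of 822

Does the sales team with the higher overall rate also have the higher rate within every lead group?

Cold: the inbound team 212/759 = 27.9%, Team West 87/239 = 36.4% → Team West
Warm: the inbound team 375/600 = 62.5%, Team West 618/822 = 75.2% → Team West
Overall: the inbound team 587/1359 = 43.2%, Team West 705/1061 = 66.4% → Team West
Team West wins overall and in every lead group — no reversal.

Yes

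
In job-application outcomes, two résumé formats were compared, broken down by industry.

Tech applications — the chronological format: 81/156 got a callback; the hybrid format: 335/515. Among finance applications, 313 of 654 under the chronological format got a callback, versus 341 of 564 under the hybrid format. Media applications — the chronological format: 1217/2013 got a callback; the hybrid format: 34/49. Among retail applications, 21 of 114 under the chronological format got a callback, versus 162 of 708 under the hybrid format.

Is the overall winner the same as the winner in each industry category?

No

Tech: the chronological format 81/156 = 51.9%, the hybrid format 335/515 = 65.0% → the hybrid format
Finance: the chronological format 313/654 = 47.9%, the hybrid format 341/564 = 60.5% → the hybrid format
Media: the chronological format 1217/2013 = 60.5%, the hybrid format 34/49 = 69.4% → the hybrid format
Retail: the chronological format 21/114 = 18.4%, the hybrid format 162/708 = 22.9% → the hybrid format
Overall: the chronological format 1632/2937 = 55.6%, the hybrid format 872/1836 = 47.5% → the chronological format
The hybrid format wins each industry group but the chronological format wins overall — the comparison reverses. The hybrid format's applications skew toward retail, which has a lower base rate.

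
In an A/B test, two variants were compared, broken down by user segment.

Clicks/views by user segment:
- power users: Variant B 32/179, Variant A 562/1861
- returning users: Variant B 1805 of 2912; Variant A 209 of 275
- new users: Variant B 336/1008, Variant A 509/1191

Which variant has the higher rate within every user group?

Variant A

Power users: Variant B 32/179 = 17.9%, Variant A 562/1861 = 30.2% → Variant A
Returning users: Variant B 1805/2912 = 62.0%, Variant A 209/275 = 76.0% → Variant A
New users: Variant B 336/1008 = 33.3%, Variant A 509/1191 = 42.7% → Variant A
Variant A has the higher rate in all 3 groups.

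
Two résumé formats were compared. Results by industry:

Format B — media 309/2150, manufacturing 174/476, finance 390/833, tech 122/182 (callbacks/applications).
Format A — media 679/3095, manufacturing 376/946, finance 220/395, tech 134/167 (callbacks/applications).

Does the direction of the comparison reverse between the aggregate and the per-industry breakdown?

No

Media: Format B 309/2150 = 14.4%, Format A 679/3095 = 21.9% → Format A
Manufacturing: Format B 174/476 = 36.6%, Format A 376/946 = 39.7% → Format A
Finance: Format B 390/833 = 46.8%, Format A 220/395 = 55.7% → Format A
Tech: Format B 122/182 = 67.0%, Format A 134/167 = 80.2% → Format A
Overall: Format B 995/3641 = 27.3%, Format A 1409/4603 = 30.6% → Format A
Format A wins overall and in every industry group — no reversal.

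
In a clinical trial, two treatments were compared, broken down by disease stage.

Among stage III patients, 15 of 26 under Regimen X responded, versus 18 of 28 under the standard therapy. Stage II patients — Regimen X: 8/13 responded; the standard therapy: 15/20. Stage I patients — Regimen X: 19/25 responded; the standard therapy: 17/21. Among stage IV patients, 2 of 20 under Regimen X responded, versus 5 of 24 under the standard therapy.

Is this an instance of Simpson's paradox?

Stage III: Regimen X 15/26 = 57.7%, the standard therapy 18/28 = 64.3% → the standard therapy
Stage II: Regimen X 8/13 = 61.5%, the standard therapy 15/20 = 75.0% → the standard therapy
Stage I: Regimen X 19/25 = 76.0%, the standard therapy 17/21 = 81.0% → the standard therapy
Stage IV: Regimen X 2/20 = 10.0%, the standard therapy 5/24 = 20.8% → the standard therapy
Overall: Regimen X 44/84 = 52.4%, the standard therapy 55/93 = 59.1% → the standard therapy
The standard therapy wins overall and in every disease group — no reversal.

No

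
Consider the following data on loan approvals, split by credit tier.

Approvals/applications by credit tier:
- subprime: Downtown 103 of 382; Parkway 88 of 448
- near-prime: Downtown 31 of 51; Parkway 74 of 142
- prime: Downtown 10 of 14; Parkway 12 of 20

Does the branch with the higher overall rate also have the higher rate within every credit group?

Yes

Subprime: Downtown 103/382 = 27.0%, Parkway 88/448 = 19.6% → Downtown
Near-prime: Downtown 31/51 = 60.8%, Parkway 74/142 = 52.1% → Downtown
Prime: Downtown 10/14 = 71.4%, Parkway 12/20 = 60.0% → Downtown
Overall: Downtown 144/447 = 32.2%, Parkway 174/610 = 28.5% → Downtown
Downtown wins overall and in every credit group — no reversal.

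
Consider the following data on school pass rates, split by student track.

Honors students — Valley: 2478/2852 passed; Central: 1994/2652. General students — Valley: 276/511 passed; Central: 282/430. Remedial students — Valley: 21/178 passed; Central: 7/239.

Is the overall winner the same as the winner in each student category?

No

Honors: Valley 2478/2852 = 86.9%, Central 1994/2652 = 75.2% → Valley
General: Valley 276/511 = 54.0%, Central 282/430 = 65.6% → Central
Remedial: Valley 21/178 = 11.8%, Central 7/239 = 2.9% → Valley
Overall: Valley 2775/3541 = 78.4%, Central 2283/3321 = 68.7% → Valley
Neither sweeps: Valley wins 2 of 3 groups, Central wins 1. Valley wins overall but not every group — no Simpson reversal.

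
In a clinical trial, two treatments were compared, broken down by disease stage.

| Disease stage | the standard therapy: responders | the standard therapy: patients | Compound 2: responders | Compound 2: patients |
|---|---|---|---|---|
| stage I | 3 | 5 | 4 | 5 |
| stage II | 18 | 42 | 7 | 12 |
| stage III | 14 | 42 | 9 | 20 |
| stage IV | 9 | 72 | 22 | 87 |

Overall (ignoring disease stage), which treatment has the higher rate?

Compound 2

Stage I: the standard therapy 3/5 = 60.0%, Compound 2 4/5 = 80.0% → Compound 2
Stage II: the standard therapy 18/42 = 42.9%, Compound 2 7/12 = 58.3% → Compound 2
Stage III: the standard therapy 14/42 = 33.3%, Compound 2 9/20 = 45.0% → Compound 2
Stage IV: the standard therapy 9/72 = 12.5%, Compound 2 22/87 = 25.3% → Compound 2
Overall: the standard therapy 44/161 = 27.3%, Compound 2 42/124 = 33.9% → Compound 2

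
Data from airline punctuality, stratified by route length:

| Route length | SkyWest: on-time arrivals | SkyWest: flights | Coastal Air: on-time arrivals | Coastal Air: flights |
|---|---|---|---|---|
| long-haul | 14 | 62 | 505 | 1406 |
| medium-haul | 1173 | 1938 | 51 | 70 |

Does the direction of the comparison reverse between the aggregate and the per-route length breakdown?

Long-haul: SkyWest 14/62 = 22.6%, Coastal Air 505/1406 = 35.9% → Coastal Air
Medium-haul: SkyWest 1173/1938 = 60.5%, Coastal Air 51/70 = 72.9% → Coastal Air
Overall: SkyWest 1187/2000 = 59.4%, Coastal Air 556/1476 = 37.7% → SkyWest
Coastal Air wins each route group but SkyWest wins overall — the comparison reverses. Coastal Air's flights skew toward long-haul, which has a lower base rate.

Yes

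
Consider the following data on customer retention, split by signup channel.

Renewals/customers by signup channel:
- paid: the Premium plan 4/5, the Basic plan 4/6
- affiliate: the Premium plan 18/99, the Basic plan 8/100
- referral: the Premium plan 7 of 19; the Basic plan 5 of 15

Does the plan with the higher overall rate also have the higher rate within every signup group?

Yes

Paid: the Premium plan 4/5 = 80.0%, the Basic plan 4/6 = 66.7% → the Premium plan
Affiliate: the Premium plan 18/99 = 18.2%, the Basic plan 8/100 = 8.0% → the Premium plan
Referral: the Premium plan 7/19 = 36.8%, the Basic plan 5/15 = 33.3% → the Premium plan
Overall: the Premium plan 29/123 = 23.6%, the Basic plan 17/121 = 14.0% → the Premium plan
The Premium plan wins overall and in every signup group — no reversal.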